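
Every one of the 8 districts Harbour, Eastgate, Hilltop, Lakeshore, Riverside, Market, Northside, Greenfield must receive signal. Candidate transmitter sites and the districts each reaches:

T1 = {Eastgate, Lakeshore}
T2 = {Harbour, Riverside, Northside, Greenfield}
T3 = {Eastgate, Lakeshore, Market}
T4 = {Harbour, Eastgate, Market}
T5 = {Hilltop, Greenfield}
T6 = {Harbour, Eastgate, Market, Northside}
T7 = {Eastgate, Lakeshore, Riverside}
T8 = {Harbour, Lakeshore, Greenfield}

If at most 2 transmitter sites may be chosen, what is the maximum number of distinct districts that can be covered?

7

Choosing T2, T3 covers {Harbour, Eastgate, Lakeshore, Riverside, Market, Northside, Greenfield} — 7 districts.
No choice of 2 transmitter sites does better; here Hilltop is left uncovered.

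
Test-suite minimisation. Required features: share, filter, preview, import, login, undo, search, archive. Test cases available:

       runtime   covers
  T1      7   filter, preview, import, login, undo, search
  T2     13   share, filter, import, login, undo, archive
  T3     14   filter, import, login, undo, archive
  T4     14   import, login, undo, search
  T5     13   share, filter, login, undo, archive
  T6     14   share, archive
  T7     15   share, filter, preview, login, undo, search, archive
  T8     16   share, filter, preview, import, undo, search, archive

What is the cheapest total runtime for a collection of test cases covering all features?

T1, T2 cover every feature at runtime 7 + 13 = 20.
Any cover uses at least 2 test cases; among all covering selections none totals below 20.

20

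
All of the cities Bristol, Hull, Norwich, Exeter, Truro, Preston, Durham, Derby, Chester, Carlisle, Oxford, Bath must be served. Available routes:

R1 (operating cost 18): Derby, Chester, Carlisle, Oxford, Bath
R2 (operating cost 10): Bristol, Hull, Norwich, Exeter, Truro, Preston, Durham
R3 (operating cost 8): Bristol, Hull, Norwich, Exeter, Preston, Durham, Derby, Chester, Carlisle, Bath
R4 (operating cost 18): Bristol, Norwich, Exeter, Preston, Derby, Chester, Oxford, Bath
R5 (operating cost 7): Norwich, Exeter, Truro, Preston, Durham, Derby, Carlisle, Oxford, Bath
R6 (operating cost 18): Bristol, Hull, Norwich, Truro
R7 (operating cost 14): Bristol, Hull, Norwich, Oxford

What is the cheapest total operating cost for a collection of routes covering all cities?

15

R3, R5 cover every city at operating cost 8 + 7 = 15.
Any cover uses at least 2 routes; among all covering selections none totals below 15.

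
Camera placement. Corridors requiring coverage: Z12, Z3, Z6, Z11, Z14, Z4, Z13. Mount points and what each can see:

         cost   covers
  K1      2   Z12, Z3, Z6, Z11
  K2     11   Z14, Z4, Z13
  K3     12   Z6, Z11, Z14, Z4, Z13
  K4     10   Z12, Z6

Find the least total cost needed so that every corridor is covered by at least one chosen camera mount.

K1, K2 cover every corridor at cost 2 + 11 = 13.
Any cover uses at least 2 camera mounts; among all covering selections none totals below 13.

13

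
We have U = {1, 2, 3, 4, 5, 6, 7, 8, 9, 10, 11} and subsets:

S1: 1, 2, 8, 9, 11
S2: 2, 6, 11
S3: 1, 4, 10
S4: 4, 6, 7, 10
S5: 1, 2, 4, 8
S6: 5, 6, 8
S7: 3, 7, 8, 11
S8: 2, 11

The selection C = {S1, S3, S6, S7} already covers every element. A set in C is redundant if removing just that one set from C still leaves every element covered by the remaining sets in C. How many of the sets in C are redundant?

Drop S1: 2, 9 uncovered — not redundant.
Drop S3: 4, 10 uncovered — not redundant.
Drop S6: 5, 6 uncovered — not redundant.
Drop S7: 3, 7 uncovered — not redundant.
None of the sets in C is redundant.

0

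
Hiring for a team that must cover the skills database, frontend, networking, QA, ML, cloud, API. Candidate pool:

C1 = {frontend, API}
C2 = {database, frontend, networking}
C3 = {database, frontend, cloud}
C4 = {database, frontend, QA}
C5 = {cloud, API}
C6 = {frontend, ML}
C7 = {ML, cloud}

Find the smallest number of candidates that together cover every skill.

C1, C2, C4, C7 together cover {database, frontend, networking, QA, ML, cloud, API} — every skill.
No 3 of the 7 candidates cover everything (all 35 triples fall short), so 4 is minimum.

4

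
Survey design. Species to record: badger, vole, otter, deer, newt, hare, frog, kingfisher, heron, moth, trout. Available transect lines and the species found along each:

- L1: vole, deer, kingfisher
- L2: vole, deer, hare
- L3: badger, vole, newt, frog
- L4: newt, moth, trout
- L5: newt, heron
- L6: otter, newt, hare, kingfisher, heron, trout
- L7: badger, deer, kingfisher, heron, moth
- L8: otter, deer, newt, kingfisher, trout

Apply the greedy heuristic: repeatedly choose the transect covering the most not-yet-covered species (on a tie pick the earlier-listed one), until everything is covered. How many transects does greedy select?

Pick 1: L6 covers 6 new species (otter, newt, hare, kingfisher, heron, trout).
Pick 2: L3 covers 3 new species (badger, vole, frog).
Pick 3: L7 covers 2 new species (deer, moth).
Greedy uses 3 transects.

3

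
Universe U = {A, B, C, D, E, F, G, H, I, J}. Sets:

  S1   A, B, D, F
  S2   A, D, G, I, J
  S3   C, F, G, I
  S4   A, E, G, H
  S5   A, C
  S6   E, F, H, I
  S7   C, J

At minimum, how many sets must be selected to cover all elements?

4

S1, S2, S3, S4 together cover {A, B, C, D, E, F, G, H, I, J} — every element.
No 3 of the 7 sets cover everything (all 35 triples fall short), so 4 is minimum.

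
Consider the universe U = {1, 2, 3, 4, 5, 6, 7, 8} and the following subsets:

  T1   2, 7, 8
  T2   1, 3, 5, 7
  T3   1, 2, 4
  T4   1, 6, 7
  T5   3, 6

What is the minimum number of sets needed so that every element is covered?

T1, T2, T3, T4 together cover {1, 2, 3, 4, 5, 6, 7, 8} — every element.
No 3 of the 5 sets cover everything (all 10 triples fall short), so 4 is minimum.

4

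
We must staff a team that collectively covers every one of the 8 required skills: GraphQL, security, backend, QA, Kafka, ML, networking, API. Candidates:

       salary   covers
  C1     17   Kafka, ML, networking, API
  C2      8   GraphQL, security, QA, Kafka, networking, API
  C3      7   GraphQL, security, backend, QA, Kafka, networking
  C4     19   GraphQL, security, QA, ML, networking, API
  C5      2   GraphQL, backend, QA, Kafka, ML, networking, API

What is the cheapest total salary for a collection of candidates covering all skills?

9

C3, C5 cover every skill at salary 7 + 2 = 9.
Any cover uses at least 2 candidates; among all covering selections none totals below 9.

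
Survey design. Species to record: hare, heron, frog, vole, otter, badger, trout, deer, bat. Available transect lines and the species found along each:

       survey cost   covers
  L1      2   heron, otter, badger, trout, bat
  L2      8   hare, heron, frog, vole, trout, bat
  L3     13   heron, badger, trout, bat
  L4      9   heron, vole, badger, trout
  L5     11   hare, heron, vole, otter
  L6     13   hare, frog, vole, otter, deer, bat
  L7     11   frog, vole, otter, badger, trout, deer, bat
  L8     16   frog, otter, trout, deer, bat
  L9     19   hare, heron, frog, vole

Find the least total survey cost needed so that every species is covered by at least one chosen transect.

L1, L6 cover every species at survey cost 2 + 13 = 15.
Any cover uses at least 2 transects; among all covering selections none totals below 15.
Greedy by coverage-per-survey cost would pick L1, L2, L7 for 21 — worse than the optimum 15.

15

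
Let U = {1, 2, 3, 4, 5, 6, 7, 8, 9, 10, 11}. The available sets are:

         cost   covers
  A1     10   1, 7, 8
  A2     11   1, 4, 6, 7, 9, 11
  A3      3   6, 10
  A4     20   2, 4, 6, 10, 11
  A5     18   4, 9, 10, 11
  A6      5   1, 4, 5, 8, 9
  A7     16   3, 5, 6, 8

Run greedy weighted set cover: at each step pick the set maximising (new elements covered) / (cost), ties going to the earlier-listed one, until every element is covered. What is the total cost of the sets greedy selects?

55

Pick 1: A6 adds 5 new (1, 4, 5, 8, 9) at cost 5 (ratio 5/5).
Pick 2: A3 adds 2 new (6, 10) at cost 3 (ratio 2/3).
Pick 3: A2 adds 2 new (7, 11) at cost 11 (ratio 2/11).
Pick 4: A7 adds 1 new (3) at cost 16 (ratio 1/16).
Pick 5: A4 adds 1 new (2) at cost 20 (ratio 1/20).
Greedy total cost: 5 + 3 + 11 + 16 + 20 = 55. (The true optimum is 47, so greedy overshoots here.)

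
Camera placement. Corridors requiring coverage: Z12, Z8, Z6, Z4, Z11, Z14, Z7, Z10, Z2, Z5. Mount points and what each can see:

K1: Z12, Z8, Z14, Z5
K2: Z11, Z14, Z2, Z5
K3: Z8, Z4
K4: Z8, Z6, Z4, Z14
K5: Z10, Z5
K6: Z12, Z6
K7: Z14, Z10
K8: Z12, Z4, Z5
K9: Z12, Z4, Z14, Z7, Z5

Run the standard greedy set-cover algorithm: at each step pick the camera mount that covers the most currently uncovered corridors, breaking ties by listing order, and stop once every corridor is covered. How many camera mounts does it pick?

Pick 1: K9 covers 5 new corridors (Z12, Z4, Z14, Z7, Z5).
Pick 2: K2 covers 2 new corridors (Z11, Z2).
Pick 3: K4 covers 2 new corridors (Z8, Z6).
Pick 4: K5 covers 1 new corridors (Z10).
Greedy uses 4 camera mounts.

4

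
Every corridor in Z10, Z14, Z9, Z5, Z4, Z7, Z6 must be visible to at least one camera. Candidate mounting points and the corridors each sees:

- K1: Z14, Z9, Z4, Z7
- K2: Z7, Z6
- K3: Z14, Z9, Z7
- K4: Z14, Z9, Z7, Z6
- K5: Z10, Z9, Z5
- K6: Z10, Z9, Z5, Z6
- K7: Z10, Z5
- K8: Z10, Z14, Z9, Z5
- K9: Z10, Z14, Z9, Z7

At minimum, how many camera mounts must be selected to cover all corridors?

2

K1, K6 together cover {Z10, Z14, Z9, Z5, Z4, Z7, Z6} — every corridor.
No single camera mount contains all 7 corridors, so 2 is optimal.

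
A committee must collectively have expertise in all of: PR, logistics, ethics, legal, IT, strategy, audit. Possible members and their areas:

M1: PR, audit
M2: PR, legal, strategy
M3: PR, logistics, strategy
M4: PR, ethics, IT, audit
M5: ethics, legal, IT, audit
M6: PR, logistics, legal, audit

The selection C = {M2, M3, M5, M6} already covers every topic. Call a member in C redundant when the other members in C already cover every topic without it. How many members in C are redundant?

Drop M2: the rest still cover every topic — redundant.
Drop M3: the rest still cover every topic — redundant.
Drop M5: ethics, IT uncovered — not redundant.
Drop M6: the rest still cover every topic — redundant.
3 redundant: M2, M3, M6.

3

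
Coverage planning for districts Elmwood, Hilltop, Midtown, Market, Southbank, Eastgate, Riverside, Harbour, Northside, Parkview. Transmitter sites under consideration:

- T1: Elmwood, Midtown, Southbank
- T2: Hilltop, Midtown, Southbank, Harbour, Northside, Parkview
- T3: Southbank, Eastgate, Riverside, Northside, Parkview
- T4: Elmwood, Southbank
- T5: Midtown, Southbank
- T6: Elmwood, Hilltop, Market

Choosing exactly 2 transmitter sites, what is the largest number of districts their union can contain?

Choosing T2, T3 covers {Hilltop, Midtown, Southbank, Eastgate, Riverside, Harbour, Northside, Parkview} — 8 districts.
No choice of 2 transmitter sites does better; here Elmwood, Market are left uncovered.

8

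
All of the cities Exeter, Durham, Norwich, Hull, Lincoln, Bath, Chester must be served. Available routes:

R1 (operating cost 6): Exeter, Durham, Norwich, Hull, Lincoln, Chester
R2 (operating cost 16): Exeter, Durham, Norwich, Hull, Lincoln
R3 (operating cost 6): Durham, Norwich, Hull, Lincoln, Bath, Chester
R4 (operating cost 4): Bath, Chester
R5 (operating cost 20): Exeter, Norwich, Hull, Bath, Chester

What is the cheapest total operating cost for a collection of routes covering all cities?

R1, R4 cover every city at operating cost 6 + 4 = 10.
Any cover uses at least 2 routes; among all covering selections none totals below 10.

10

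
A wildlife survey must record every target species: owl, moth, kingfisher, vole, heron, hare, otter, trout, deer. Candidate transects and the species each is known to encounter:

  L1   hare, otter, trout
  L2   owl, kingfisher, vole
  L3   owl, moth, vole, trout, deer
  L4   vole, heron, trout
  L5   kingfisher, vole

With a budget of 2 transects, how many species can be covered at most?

7

Choosing L1, L3 covers {owl, moth, vole, hare, otter, trout, deer} — 7 species.
No choice of 2 transects does better; here kingfisher, heron are left uncovered.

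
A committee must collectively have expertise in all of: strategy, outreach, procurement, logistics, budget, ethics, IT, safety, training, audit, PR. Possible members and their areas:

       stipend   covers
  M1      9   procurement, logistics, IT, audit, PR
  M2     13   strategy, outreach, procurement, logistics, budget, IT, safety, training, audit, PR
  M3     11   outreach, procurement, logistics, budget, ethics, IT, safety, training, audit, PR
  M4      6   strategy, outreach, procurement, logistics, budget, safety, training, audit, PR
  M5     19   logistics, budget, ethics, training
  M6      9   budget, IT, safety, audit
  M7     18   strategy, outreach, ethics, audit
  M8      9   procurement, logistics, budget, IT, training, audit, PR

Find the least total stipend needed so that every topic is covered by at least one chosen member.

M3, M4 cover every topic at stipend 11 + 6 = 17.
Any cover uses at least 2 members; among all covering selections none totals below 17.

17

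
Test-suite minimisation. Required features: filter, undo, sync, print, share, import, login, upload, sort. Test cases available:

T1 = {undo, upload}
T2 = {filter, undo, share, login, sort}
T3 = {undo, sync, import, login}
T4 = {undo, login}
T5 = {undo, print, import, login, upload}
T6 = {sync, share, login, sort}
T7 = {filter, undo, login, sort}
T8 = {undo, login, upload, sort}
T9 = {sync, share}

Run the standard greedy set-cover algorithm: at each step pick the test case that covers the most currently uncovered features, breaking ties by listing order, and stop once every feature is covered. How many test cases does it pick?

Pick 1: T2 covers 5 new features (filter, undo, share, login, sort).
Pick 2: T5 covers 3 new features (print, import, upload).
Pick 3: T3 covers 1 new features (sync).
Greedy uses 3 test cases.

3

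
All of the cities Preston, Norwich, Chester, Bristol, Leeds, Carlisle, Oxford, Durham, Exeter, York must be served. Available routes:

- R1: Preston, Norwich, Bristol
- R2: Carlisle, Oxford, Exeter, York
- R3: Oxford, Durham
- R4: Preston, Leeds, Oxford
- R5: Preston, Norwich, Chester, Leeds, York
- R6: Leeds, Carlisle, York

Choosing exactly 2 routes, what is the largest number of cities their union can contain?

Choosing R2, R5 covers {Preston, Norwich, Chester, Leeds, Carlisle, Oxford, Exeter, York} — 8 cities.
No choice of 2 routes does better; here Bristol, Durham are left uncovered.

8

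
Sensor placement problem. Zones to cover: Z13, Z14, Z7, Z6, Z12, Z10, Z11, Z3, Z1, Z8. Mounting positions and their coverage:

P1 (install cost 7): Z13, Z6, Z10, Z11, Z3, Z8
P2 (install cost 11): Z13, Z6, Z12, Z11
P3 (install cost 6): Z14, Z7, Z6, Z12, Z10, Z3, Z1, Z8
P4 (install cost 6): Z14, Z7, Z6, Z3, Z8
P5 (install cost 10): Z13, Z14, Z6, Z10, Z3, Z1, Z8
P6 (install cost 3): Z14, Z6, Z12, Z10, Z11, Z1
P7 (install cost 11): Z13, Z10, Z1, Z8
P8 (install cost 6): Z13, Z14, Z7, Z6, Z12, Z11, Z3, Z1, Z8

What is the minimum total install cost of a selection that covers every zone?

9

P6, P8 cover every zone at install cost 3 + 6 = 9.
Any cover uses at least 2 sensor positions; among all covering selections none totals below 9.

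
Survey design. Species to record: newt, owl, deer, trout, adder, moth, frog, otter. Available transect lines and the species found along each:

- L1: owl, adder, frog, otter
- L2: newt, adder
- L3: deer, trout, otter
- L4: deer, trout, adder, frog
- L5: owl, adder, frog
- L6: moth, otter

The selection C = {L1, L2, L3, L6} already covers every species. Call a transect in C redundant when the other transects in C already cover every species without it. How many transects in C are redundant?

0

Drop L1: owl, frog uncovered — not redundant.
Drop L2: newt uncovered — not redundant.
Drop L3: deer, trout uncovered — not redundant.
Drop L6: moth uncovered — not redundant.
None of the transects in C is redundant.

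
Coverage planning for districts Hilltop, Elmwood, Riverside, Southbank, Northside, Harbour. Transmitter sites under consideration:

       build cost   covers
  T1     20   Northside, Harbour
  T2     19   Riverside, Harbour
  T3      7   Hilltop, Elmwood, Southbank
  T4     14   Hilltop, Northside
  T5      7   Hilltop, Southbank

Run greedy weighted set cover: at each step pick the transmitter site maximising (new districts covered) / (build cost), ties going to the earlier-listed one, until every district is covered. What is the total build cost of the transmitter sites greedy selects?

Pick 1: T3 adds 3 new (Hilltop, Elmwood, Southbank) at build cost 7 (ratio 3/7).
Pick 2: T2 adds 2 new (Riverside, Harbour) at build cost 19 (ratio 2/19).
Pick 3: T4 adds 1 new (Northside) at build cost 14 (ratio 1/14).
Greedy total build cost: 7 + 19 + 14 = 40.

40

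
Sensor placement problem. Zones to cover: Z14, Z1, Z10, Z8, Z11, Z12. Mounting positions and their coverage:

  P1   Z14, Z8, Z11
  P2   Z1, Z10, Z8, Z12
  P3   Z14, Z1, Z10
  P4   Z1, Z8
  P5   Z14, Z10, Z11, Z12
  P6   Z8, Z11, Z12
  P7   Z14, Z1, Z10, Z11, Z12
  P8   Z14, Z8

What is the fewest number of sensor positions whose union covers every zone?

2

P1, P2 together cover {Z14, Z1, Z10, Z8, Z11, Z12} — every zone.
No single sensor position contains all 6 zones, so 2 is optimal.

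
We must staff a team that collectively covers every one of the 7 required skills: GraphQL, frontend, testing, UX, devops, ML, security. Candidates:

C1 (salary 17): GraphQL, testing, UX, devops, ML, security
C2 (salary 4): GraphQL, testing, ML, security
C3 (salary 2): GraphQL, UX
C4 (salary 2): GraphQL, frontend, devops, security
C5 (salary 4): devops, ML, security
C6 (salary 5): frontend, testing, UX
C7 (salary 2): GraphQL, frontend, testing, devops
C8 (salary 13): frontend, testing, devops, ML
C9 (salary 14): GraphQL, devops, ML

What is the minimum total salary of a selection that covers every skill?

8

C2, C3, C4 cover every skill at salary 4 + 2 + 2 = 8.
Any cover uses at least 2 candidates; among all covering selections none totals below 8.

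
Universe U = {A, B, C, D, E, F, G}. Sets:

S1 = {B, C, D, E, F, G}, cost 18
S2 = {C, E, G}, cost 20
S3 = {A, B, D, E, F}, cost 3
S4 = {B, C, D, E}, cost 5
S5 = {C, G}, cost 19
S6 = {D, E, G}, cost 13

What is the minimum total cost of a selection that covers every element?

S1, S3 cover every element at cost 18 + 3 = 21.
Any cover uses at least 2 sets; among all covering selections none totals below 21.

21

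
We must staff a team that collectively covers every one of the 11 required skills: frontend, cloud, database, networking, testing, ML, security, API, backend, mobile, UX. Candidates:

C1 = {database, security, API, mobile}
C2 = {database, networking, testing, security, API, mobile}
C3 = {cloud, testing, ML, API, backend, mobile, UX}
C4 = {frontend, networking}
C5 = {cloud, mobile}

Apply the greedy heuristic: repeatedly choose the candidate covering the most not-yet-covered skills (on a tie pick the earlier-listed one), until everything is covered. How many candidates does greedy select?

3

Pick 1: C3 covers 7 new skills (cloud, testing, ML, API, backend, mobile, UX).
Pick 2: C2 covers 3 new skills (database, networking, security).
Pick 3: C4 covers 1 new skills (frontend).
Greedy uses 3 candidates.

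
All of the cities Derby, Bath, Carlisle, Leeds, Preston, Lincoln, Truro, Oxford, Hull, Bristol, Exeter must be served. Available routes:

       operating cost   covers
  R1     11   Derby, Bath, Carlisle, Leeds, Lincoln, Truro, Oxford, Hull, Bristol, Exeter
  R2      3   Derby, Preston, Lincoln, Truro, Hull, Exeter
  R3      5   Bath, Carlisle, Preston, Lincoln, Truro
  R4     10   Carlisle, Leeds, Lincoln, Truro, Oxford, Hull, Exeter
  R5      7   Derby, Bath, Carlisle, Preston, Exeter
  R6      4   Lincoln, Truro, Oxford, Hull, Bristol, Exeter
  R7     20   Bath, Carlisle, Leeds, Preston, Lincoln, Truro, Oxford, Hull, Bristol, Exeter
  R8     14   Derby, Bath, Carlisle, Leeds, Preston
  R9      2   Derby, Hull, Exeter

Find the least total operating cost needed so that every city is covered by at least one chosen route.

14

R1, R2 cover every city at operating cost 11 + 3 = 14.
Any cover uses at least 2 routes; among all covering selections none totals below 14.
Greedy by coverage-per-operating cost would pick R2, R6, R3, R4 for 22 — worse than the optimum 14.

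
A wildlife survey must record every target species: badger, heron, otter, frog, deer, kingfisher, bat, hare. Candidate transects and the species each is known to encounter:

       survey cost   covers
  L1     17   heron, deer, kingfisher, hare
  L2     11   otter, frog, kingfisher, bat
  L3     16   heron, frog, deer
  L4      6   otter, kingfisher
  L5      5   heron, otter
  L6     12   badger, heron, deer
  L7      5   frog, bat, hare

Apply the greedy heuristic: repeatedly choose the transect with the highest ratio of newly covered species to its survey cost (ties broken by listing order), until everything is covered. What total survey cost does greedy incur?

28

Pick 1: L7 adds 3 new (frog, bat, hare) at survey cost 5 (ratio 3/5).
Pick 2: L5 adds 2 new (heron, otter) at survey cost 5 (ratio 2/5).
Pick 3: L4 adds 1 new (kingfisher) at survey cost 6 (ratio 1/6).
Pick 4: L6 adds 2 new (badger, deer) at survey cost 12 (ratio 2/12).
Greedy total survey cost: 5 + 5 + 6 + 12 = 28. (The true optimum is 23, so greedy overshoots here.)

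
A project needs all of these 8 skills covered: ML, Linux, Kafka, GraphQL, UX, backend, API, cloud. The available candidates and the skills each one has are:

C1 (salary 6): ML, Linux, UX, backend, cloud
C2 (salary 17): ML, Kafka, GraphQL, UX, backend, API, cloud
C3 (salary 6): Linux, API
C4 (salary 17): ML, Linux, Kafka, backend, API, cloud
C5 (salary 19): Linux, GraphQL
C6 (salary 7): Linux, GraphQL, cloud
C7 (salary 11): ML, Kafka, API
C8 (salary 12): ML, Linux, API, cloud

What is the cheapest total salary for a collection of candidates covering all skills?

C1, C2 cover every skill at salary 6 + 17 = 23.
Any cover uses at least 2 candidates; among all covering selections none totals below 23.
Greedy by coverage-per-salary would pick C1, C7, C6 for 24 — worse than the optimum 23.

23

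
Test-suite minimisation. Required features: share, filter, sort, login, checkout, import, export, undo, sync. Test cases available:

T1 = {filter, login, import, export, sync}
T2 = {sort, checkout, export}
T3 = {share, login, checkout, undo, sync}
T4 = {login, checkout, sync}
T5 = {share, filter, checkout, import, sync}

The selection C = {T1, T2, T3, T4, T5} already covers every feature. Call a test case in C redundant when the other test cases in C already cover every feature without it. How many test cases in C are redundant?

Drop T1: the rest still cover every feature — redundant.
Drop T2: sort uncovered — not redundant.
Drop T3: undo uncovered — not redundant.
Drop T4: the rest still cover every feature — redundant.
Drop T5: the rest still cover every feature — redundant.
3 redundant: T1, T4, T5.

3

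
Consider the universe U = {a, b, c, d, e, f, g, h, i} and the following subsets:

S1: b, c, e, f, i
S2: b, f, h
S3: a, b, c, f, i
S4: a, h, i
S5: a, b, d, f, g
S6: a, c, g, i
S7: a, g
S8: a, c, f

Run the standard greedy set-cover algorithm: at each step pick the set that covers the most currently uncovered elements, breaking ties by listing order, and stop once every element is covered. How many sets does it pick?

Pick 1: S1 covers 5 new elements (b, c, e, f, i).
Pick 2: S5 covers 3 new elements (a, d, g).
Pick 3: S2 covers 1 new elements (h).
Greedy uses 3 sets.

3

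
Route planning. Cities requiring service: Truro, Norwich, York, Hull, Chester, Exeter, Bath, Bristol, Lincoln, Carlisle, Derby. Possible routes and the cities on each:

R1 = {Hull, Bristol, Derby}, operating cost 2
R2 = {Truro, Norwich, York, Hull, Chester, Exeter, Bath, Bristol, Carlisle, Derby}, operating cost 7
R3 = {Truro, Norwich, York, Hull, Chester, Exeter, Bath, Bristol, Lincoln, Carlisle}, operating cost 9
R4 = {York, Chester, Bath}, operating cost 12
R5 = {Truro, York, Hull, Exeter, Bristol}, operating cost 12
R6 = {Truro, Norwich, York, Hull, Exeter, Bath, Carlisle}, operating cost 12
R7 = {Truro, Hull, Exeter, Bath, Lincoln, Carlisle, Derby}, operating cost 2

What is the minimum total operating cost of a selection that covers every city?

9

R2, R7 cover every city at operating cost 7 + 2 = 9.
Any cover uses at least 2 routes; among all covering selections none totals below 9.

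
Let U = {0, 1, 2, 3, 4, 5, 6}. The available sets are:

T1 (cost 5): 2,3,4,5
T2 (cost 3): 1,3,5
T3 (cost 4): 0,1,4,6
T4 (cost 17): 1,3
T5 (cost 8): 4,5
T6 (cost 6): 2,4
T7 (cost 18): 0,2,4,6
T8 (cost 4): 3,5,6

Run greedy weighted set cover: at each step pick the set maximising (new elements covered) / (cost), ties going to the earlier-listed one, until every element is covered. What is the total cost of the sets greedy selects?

12

Pick 1: T2 adds 3 new (1, 3, 5) at cost 3 (ratio 3/3).
Pick 2: T3 adds 3 new (0, 4, 6) at cost 4 (ratio 3/4).
Pick 3: T1 adds 1 new (2) at cost 5 (ratio 1/5).
Greedy total cost: 3 + 4 + 5 = 12. (The true optimum is 9, so greedy overshoots here.)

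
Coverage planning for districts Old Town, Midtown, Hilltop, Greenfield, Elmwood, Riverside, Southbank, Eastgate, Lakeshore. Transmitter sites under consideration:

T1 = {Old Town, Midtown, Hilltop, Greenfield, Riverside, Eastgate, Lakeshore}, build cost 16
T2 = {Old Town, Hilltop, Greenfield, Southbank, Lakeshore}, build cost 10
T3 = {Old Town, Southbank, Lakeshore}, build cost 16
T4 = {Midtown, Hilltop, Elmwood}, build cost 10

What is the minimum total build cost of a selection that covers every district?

T1, T2, T4 cover every district at build cost 16 + 10 + 10 = 36.
Any cover uses at least 3 transmitter sites; among all covering selections none totals below 36.

36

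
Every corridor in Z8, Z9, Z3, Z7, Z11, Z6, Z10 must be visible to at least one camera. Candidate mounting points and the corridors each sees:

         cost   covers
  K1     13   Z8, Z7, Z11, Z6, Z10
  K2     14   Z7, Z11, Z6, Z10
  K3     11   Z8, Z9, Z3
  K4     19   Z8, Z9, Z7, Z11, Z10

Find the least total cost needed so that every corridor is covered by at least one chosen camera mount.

24

K1, K3 cover every corridor at cost 13 + 11 = 24.
Any cover uses at least 2 camera mounts; among all covering selections none totals below 24.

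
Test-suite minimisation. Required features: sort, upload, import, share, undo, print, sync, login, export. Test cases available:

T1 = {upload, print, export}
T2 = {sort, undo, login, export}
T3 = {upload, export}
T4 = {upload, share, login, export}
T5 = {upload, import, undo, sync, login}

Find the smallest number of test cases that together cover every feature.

4

T1, T2, T4, T5 together cover {sort, upload, import, share, undo, print, sync, login, export} — every feature.
No 3 of the 5 test cases cover everything (all 10 triples fall short), so 4 is minimum.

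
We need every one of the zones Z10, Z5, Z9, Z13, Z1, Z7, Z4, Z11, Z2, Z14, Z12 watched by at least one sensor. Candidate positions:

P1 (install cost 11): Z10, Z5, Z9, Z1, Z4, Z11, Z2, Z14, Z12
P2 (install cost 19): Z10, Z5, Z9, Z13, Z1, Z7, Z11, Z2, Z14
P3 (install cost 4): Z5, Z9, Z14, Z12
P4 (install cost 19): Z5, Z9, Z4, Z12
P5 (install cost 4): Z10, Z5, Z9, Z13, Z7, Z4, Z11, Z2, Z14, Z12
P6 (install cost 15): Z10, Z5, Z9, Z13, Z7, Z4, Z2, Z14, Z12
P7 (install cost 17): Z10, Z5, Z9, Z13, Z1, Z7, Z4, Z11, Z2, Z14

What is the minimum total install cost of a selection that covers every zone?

P1, P5 cover every zone at install cost 11 + 4 = 15.
Any cover uses at least 2 sensor positions; among all covering selections none totals below 15.

15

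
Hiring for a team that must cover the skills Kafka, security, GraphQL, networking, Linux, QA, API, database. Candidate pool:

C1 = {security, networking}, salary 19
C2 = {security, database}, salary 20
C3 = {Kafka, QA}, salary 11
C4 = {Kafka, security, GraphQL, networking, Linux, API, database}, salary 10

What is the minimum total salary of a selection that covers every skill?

C3, C4 cover every skill at salary 11 + 10 = 21.
Any cover uses at least 2 candidates; among all covering selections none totals below 21.

21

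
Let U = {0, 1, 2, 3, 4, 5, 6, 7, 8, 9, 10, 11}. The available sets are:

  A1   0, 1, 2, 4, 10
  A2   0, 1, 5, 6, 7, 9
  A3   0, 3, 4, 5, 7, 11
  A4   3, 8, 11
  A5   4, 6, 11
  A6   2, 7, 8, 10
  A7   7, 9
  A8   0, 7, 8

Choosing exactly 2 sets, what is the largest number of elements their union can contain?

Choosing A1, A2 covers {0, 1, 2, 4, 5, 6, 7, 9, 10} — 9 elements.
No choice of 2 sets does better; here 3, 8, 11 are left uncovered.

9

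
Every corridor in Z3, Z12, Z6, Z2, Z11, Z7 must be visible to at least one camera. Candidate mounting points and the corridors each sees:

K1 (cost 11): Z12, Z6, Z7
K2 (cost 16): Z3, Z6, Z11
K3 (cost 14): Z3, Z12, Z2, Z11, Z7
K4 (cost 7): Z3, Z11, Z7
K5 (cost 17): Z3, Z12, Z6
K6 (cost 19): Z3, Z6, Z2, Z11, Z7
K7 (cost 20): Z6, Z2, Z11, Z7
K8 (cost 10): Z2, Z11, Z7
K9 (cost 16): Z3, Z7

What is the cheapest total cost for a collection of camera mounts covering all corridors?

K1, K3 cover every corridor at cost 11 + 14 = 25.
Any cover uses at least 2 camera mounts; among all covering selections none totals below 25.

25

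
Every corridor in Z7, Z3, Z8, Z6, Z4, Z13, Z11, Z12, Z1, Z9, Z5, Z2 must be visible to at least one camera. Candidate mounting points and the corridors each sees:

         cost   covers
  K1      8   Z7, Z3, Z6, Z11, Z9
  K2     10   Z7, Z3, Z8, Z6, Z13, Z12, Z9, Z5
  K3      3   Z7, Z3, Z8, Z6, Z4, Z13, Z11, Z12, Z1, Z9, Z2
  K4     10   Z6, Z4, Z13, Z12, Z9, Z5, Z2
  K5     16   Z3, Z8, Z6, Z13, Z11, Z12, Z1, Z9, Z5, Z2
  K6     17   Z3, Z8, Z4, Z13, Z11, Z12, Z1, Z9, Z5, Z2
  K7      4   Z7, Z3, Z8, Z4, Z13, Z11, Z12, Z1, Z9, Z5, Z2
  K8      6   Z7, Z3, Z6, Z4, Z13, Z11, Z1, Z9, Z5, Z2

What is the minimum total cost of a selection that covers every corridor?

7

K3, K7 cover every corridor at cost 3 + 4 = 7.
Any cover uses at least 2 camera mounts; among all covering selections none totals below 7.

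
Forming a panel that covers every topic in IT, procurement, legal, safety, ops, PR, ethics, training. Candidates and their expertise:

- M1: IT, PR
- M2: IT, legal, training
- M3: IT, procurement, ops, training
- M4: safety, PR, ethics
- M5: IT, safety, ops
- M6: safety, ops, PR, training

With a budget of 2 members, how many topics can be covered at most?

7

Choosing M3, M4 covers {IT, procurement, safety, ops, PR, ethics, training} — 7 topics.
No choice of 2 members does better; here legal is left uncovered.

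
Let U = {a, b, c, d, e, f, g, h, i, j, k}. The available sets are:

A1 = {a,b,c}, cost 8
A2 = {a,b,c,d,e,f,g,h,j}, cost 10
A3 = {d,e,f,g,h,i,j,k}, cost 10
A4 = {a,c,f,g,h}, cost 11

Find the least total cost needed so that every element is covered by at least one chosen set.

18

A1, A3 cover every element at cost 8 + 10 = 18.
Any cover uses at least 2 sets; among all covering selections none totals below 18.
Greedy by coverage-per-cost would pick A2, A3 for 20 — worse than the optimum 18.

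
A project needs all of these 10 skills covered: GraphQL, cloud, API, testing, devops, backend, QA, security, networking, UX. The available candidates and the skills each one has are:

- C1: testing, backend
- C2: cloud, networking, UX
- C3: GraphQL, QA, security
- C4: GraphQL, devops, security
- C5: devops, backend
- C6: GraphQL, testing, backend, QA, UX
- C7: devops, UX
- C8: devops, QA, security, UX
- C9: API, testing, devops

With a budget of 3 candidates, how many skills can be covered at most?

9

Choosing C2, C3, C9 covers {GraphQL, cloud, API, testing, devops, QA, security, networking, UX} — 9 skills.
No choice of 3 candidates does better; here backend is left uncovered.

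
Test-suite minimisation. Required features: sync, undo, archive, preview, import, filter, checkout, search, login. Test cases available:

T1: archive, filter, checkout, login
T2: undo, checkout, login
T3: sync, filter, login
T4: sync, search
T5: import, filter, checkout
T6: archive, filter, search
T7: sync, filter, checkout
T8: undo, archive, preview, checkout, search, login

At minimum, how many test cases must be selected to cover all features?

T3, T5, T8 together cover {sync, undo, archive, preview, import, filter, checkout, search, login} — every feature.
No 2 of the 8 test cases cover everything (all 28 pairs fall short), so 3 is minimum.

3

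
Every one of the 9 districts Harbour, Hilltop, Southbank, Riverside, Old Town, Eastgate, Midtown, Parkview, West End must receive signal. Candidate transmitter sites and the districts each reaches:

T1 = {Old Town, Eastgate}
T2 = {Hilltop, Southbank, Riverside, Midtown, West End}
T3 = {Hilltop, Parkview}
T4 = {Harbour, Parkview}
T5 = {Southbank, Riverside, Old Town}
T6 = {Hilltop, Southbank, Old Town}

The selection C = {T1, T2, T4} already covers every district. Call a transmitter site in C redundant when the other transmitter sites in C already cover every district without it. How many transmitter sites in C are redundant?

Drop T1: Old Town, Eastgate uncovered — not redundant.
Drop T2: Hilltop, Southbank, Riverside, Midtown, … uncovered — not redundant.
Drop T4: Harbour, Parkview uncovered — not redundant.
None of the transmitter sites in C is redundant.

0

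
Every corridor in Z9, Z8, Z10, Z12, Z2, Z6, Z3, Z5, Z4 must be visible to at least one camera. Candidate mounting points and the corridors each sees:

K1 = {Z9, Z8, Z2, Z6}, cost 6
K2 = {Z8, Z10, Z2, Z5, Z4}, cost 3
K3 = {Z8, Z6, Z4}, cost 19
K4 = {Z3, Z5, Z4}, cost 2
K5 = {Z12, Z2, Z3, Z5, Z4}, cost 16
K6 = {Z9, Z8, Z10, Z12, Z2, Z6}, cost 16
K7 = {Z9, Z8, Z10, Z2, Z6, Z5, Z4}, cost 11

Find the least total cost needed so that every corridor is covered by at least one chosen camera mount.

18

K4, K6 cover every corridor at cost 2 + 16 = 18.
Any cover uses at least 2 camera mounts; among all covering selections none totals below 18.
Greedy by coverage-per-cost would pick K2, K4, K1, K5 for 27 — worse than the optimum 18.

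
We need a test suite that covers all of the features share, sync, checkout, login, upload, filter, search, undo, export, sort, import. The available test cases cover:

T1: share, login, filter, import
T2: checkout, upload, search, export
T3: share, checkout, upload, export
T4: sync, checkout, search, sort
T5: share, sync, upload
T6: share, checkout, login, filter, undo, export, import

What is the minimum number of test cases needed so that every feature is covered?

3

T2, T4, T6 together cover {share, sync, checkout, login, upload, filter, search, undo, export, sort, import} — every feature.
No 2 of the 6 test cases cover everything (all 15 pairs fall short), so 3 is minimum.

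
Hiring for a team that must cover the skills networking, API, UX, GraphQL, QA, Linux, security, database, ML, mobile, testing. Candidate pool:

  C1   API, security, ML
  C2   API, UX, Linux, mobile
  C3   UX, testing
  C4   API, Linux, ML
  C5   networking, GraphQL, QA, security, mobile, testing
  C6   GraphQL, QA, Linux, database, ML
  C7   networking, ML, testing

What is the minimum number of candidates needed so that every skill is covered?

3

C2, C5, C6 together cover {networking, API, UX, GraphQL, QA, Linux, security, database, ML, mobile, testing} — every skill.
No 2 of the 7 candidates cover everything (all 21 pairs fall short), so 3 is minimum.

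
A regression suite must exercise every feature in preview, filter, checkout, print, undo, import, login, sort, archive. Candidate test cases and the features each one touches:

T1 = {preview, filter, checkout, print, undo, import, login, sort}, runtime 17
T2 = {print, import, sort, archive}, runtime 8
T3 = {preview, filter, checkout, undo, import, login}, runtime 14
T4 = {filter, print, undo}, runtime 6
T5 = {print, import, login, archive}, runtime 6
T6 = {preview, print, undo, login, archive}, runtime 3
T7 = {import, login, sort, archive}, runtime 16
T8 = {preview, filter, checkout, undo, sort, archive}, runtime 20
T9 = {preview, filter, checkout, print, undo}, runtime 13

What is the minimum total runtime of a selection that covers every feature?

T1, T6 cover every feature at runtime 17 + 3 = 20.
Any cover uses at least 2 test cases; among all covering selections none totals below 20.

20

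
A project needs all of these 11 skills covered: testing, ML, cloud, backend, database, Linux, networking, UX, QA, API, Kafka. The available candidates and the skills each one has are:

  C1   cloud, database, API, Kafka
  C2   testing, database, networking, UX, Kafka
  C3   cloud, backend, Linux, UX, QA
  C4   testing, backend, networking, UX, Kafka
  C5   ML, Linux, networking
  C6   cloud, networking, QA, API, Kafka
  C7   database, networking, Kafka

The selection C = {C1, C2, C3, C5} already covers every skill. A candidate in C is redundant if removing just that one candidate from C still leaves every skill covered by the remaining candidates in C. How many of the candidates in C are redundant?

0

Drop C1: API uncovered — not redundant.
Drop C2: testing uncovered — not redundant.
Drop C3: backend, QA uncovered — not redundant.
Drop C5: ML uncovered — not redundant.
None of the candidates in C is redundant.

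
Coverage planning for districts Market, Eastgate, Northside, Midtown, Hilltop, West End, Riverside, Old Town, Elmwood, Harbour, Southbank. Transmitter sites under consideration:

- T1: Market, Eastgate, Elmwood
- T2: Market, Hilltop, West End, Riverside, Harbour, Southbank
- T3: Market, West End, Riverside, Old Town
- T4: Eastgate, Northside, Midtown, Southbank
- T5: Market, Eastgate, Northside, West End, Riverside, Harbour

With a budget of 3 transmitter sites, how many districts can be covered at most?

10

Choosing T1, T2, T4 covers {Market, Eastgate, Northside, Midtown, Hilltop, West End, Riverside, Elmwood, Harbour, Southbank} — 10 districts.
No choice of 3 transmitter sites does better; here Old Town is left uncovered.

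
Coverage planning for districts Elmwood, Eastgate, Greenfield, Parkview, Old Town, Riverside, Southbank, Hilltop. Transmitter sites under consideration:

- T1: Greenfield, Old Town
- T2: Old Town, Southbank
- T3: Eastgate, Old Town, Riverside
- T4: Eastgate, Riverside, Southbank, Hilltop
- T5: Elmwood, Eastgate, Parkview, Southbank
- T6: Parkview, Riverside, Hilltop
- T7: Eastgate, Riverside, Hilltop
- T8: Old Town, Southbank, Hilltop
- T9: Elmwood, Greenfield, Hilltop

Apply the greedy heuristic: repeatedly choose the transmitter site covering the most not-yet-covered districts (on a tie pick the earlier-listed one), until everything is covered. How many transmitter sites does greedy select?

3

Pick 1: T4 covers 4 new districts (Eastgate, Riverside, Southbank, Hilltop).
Pick 2: T1 covers 2 new districts (Greenfield, Old Town).
Pick 3: T5 covers 2 new districts (Elmwood, Parkview).
Greedy uses 3 transmitter sites.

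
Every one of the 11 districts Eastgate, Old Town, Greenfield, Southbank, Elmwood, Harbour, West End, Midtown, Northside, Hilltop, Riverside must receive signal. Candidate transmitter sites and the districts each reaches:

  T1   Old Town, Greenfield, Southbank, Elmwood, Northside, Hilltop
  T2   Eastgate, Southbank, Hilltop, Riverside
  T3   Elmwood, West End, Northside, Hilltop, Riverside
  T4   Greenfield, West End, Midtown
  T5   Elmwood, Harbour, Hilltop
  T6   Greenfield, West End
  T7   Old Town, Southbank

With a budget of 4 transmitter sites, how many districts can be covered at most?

Choosing T1, T2, T4, T5 covers {Eastgate, Old Town, Greenfield, Southbank, Elmwood, Harbour, West End, Midtown, Northside, Hilltop, Riverside} — 11 districts.
That is all 11 districts.

11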